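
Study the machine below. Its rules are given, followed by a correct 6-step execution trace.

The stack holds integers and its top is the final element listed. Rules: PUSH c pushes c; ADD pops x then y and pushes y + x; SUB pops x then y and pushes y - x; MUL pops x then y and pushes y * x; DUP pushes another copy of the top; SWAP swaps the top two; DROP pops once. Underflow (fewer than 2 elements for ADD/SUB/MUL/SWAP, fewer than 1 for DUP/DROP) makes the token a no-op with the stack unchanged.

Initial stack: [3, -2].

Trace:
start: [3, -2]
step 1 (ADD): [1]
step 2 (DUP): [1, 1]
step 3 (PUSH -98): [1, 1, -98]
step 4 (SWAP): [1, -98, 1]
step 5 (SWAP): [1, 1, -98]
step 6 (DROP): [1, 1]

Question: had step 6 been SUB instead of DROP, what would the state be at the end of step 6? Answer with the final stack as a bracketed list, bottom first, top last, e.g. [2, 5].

(re-executing from step 6 with the substitution; state before step 6: [1, 1, -98])
step 6 (SUB): [1, 99]

[1, 99]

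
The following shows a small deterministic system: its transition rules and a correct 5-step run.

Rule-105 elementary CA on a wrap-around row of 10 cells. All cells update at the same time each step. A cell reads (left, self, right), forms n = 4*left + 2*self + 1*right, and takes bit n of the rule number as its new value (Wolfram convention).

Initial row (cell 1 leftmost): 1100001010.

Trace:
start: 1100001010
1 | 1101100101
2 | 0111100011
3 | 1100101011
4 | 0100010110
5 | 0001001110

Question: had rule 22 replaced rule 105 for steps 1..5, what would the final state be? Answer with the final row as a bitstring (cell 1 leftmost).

0001000001

(re-executing steps 1..5 under rule 22; state before step 1: 1100001010)
1 | 0010011010
2 | 0111100011
3 | 0000010100
4 | 0000110110
5 | 0001000001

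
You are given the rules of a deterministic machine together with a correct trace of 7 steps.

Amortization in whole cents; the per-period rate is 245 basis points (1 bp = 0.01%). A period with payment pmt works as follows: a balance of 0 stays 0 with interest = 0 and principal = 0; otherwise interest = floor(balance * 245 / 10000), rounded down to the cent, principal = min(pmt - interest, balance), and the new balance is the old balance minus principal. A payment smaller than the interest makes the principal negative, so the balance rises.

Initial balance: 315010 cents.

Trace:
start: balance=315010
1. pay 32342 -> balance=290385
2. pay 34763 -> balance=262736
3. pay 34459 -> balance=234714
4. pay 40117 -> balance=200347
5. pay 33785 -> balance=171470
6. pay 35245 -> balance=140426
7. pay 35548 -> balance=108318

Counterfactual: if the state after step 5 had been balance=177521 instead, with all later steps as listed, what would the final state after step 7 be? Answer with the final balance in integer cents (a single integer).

state after step 5 := balance=177521
6. pay 35245 -> balance=146625
7. pay 35548 -> balance=114669

114669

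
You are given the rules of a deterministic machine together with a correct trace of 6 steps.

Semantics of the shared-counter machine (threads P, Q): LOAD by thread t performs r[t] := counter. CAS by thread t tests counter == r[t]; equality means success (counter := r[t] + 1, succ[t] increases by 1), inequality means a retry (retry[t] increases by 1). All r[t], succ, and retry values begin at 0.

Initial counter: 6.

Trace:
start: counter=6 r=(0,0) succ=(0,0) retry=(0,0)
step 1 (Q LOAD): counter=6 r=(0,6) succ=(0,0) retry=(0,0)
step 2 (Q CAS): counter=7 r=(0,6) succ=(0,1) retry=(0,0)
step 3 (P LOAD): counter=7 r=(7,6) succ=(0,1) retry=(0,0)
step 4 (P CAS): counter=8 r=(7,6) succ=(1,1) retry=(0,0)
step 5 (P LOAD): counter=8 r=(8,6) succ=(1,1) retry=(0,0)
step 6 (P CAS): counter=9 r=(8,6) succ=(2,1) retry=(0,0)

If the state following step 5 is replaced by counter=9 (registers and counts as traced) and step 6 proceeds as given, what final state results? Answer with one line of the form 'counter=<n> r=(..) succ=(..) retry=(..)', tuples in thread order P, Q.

state after step 5 := counter=9 r=(8,6) succ=(1,1) retry=(0,0)
step 6 (P CAS): counter=9 r=(8,6) succ=(1,1) retry=(1,0)

counter=9 r=(8,6) succ=(1,1) retry=(1,0)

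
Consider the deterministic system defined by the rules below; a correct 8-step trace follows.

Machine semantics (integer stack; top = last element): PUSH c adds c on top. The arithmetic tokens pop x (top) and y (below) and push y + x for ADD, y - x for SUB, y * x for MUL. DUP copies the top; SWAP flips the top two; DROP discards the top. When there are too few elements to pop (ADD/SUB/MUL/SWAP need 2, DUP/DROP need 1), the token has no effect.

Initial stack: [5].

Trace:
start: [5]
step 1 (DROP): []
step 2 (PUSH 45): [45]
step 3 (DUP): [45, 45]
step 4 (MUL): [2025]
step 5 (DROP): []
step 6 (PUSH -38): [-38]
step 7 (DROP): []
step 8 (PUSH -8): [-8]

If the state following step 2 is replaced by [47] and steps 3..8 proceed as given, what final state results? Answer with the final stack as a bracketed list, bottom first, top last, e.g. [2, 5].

[-8]

state after step 2 := [47]
step 3 (DUP): [47, 47]
step 4 (MUL): [2209]
step 5 (DROP): []
step 6 (PUSH -38): [-38]
step 7 (DROP): []
step 8 (PUSH -8): [-8]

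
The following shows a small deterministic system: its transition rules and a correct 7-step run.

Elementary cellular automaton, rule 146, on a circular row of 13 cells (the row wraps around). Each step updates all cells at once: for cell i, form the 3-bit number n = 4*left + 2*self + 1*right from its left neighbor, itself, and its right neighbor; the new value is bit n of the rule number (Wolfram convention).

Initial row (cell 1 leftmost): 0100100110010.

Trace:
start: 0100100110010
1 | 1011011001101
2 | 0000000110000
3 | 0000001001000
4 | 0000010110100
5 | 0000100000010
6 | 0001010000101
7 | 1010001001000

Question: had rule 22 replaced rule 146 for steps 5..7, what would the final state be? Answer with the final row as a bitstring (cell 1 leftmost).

1011111111111

(re-executing steps 5..7 under rule 22; state before step 5: 0000010110100)
5 | 0000110000110
6 | 0001001001001
7 | 1011111111111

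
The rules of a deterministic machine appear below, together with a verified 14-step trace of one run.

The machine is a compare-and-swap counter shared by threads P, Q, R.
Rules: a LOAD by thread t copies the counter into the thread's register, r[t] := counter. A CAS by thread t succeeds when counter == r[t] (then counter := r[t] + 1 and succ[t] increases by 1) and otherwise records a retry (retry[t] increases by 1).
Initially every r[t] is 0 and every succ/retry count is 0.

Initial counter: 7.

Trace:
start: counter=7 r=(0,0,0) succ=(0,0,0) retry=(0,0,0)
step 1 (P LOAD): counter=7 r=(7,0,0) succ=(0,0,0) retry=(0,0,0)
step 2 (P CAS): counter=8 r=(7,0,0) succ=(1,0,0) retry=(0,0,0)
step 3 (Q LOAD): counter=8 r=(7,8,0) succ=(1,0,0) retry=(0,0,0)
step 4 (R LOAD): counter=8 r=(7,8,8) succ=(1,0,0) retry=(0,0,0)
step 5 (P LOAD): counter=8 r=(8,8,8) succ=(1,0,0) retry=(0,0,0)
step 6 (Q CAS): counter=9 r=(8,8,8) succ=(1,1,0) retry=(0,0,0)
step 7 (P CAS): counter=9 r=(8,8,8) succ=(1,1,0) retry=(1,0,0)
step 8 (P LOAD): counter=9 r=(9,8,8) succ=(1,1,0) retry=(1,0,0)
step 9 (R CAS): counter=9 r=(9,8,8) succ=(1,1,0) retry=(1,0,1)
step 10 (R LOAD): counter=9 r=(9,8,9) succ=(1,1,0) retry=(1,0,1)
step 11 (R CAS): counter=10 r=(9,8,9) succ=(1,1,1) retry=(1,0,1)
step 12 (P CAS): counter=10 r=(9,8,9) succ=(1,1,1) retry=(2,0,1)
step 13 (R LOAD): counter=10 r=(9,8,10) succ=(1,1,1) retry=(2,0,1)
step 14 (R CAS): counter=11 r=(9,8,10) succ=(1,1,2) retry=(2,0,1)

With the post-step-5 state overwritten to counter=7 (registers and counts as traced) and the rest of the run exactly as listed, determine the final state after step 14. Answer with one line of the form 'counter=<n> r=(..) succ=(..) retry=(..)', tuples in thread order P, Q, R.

state after step 5 := counter=7 r=(8,8,8) succ=(1,0,0) retry=(0,0,0)
step 6 (Q CAS): counter=7 r=(8,8,8) succ=(1,0,0) retry=(0,1,0)
step 7 (P CAS): counter=7 r=(8,8,8) succ=(1,0,0) retry=(1,1,0)
step 8 (P LOAD): counter=7 r=(7,8,8) succ=(1,0,0) retry=(1,1,0)
step 9 (R CAS): counter=7 r=(7,8,8) succ=(1,0,0) retry=(1,1,1)
step 10 (R LOAD): counter=7 r=(7,8,7) succ=(1,0,0) retry=(1,1,1)
step 11 (R CAS): counter=8 r=(7,8,7) succ=(1,0,1) retry=(1,1,1)
step 12 (P CAS): counter=8 r=(7,8,7) succ=(1,0,1) retry=(2,1,1)
step 13 (R LOAD): counter=8 r=(7,8,8) succ=(1,0,1) retry=(2,1,1)
step 14 (R CAS): counter=9 r=(7,8,8) succ=(1,0,2) retry=(2,1,1)

counter=9 r=(7,8,8) succ=(1,0,2) retry=(2,1,1)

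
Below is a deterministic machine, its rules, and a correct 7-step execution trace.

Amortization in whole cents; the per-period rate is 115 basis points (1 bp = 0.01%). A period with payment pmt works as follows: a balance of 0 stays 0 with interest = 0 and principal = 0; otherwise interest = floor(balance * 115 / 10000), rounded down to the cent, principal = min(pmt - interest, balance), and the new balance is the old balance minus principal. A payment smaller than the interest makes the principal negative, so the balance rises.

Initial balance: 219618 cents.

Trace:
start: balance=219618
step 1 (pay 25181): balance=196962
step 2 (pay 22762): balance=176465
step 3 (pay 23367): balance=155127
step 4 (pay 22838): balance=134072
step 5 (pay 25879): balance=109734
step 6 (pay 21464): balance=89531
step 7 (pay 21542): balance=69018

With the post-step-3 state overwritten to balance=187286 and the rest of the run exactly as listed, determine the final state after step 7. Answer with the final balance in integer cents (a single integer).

state after step 3 := balance=187286
step 4 (pay 22838): balance=166601
step 5 (pay 25879): balance=142637
step 6 (pay 21464): balance=122813
step 7 (pay 21542): balance=102683

102683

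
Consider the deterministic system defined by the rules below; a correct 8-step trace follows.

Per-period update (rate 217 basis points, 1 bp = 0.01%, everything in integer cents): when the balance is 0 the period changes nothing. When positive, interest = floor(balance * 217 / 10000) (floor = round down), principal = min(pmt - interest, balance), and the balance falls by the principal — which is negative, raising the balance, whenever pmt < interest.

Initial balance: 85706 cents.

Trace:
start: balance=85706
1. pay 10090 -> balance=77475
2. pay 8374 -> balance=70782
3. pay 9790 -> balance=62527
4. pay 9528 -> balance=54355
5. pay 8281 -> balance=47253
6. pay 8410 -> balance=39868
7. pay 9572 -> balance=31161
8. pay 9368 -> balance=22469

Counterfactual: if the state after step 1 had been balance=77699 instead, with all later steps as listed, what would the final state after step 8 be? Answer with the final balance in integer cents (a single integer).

state after step 1 := balance=77699
2. pay 8374 -> balance=71011
3. pay 9790 -> balance=62761
4. pay 9528 -> balance=54594
5. pay 8281 -> balance=47497
6. pay 8410 -> balance=40117
7. pay 9572 -> balance=31415
8. pay 9368 -> balance=22728

22728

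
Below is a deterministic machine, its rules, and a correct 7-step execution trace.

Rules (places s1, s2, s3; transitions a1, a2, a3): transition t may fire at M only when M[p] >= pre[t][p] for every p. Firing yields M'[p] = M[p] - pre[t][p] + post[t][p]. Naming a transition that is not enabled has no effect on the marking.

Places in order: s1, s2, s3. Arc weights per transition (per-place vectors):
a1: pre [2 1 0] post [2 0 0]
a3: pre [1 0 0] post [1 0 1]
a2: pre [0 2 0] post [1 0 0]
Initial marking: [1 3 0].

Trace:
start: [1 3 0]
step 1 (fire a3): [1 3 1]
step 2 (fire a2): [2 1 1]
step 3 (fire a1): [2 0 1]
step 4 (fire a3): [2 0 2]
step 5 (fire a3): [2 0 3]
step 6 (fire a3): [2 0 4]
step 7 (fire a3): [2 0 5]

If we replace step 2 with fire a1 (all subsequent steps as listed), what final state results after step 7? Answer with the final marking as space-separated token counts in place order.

(re-executing from step 2 with the substitution; state before step 2: [1 3 1])
step 2 (fire a1): [1 3 1]
step 3 (fire a1): [1 3 1]
step 4 (fire a3): [1 3 2]
step 5 (fire a3): [1 3 3]
step 6 (fire a3): [1 3 4]
step 7 (fire a3): [1 3 5]

1 3 5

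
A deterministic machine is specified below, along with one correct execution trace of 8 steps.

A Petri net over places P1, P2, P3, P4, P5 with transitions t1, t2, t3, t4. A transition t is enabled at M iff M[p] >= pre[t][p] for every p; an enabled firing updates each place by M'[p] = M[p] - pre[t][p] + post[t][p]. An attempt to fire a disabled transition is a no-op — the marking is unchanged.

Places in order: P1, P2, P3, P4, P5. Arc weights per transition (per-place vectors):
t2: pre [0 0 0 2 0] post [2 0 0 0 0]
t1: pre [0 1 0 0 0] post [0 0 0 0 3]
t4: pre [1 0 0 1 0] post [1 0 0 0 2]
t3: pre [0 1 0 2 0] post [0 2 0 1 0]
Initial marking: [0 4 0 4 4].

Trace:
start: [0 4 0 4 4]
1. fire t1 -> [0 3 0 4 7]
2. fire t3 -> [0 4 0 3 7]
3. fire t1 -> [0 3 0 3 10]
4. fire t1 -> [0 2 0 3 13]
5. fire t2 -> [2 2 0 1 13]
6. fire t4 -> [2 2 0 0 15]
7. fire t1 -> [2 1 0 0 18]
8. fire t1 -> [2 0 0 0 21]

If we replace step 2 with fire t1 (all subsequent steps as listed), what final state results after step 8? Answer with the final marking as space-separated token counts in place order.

2 0 0 1 18

(re-executing from step 2 with the substitution; state before step 2: [0 3 0 4 7])
2. fire t1 -> [0 2 0 4 10]
3. fire t1 -> [0 1 0 4 13]
4. fire t1 -> [0 0 0 4 16]
5. fire t2 -> [2 0 0 2 16]
6. fire t4 -> [2 0 0 1 18]
7. fire t1 -> [2 0 0 1 18]
8. fire t1 -> [2 0 0 1 18]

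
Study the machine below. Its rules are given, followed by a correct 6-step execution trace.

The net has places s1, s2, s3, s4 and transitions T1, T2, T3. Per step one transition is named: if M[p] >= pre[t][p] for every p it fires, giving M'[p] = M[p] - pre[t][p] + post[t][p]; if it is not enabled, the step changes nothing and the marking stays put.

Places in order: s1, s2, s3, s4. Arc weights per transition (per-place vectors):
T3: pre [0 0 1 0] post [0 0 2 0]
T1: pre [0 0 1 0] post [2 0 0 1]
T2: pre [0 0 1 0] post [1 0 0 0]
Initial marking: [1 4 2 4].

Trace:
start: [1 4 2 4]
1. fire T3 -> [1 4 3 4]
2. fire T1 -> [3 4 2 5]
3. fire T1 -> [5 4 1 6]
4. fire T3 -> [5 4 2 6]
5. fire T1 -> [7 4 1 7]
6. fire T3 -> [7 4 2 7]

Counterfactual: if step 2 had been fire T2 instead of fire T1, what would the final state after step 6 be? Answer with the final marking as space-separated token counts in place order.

6 4 2 6

(re-executing from step 2 with the substitution; state before step 2: [1 4 3 4])
2. fire T2 -> [2 4 2 4]
3. fire T1 -> [4 4 1 5]
4. fire T3 -> [4 4 2 5]
5. fire T1 -> [6 4 1 6]
6. fire T3 -> [6 4 2 6]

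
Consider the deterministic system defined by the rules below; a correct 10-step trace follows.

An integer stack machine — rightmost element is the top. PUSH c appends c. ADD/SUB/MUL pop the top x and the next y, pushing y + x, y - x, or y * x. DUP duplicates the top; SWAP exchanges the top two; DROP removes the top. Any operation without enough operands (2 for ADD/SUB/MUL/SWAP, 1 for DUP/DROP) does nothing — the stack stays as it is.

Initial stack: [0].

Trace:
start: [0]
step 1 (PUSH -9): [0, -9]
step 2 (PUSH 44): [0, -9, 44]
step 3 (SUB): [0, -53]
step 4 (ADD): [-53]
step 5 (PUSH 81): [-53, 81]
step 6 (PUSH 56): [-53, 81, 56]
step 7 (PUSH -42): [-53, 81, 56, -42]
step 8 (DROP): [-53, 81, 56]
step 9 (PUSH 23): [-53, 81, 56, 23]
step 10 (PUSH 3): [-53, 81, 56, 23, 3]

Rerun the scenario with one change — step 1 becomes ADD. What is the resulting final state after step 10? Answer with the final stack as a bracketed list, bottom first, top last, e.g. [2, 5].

[-44, 81, 56, 23, 3]

(re-executing from step 1 with the substitution; state before step 1: [0])
step 1 (ADD): [0]
step 2 (PUSH 44): [0, 44]
step 3 (SUB): [-44]
step 4 (ADD): [-44]
step 5 (PUSH 81): [-44, 81]
step 6 (PUSH 56): [-44, 81, 56]
step 7 (PUSH -42): [-44, 81, 56, -42]
step 8 (DROP): [-44, 81, 56]
step 9 (PUSH 23): [-44, 81, 56, 23]
step 10 (PUSH 3): [-44, 81, 56, 23, 3]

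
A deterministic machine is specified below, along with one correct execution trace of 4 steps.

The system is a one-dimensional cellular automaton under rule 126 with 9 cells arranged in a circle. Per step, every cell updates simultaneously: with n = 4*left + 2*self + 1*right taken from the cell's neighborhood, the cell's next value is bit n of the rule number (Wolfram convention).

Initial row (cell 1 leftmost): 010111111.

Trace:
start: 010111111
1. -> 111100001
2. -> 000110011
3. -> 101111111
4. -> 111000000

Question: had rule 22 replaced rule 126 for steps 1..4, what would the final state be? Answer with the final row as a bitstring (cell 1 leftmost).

(re-executing steps 1..4 under rule 22; state before step 1: 010111111)
1. -> 010000000
2. -> 111000000
3. -> 000100001
4. -> 101110011

101110011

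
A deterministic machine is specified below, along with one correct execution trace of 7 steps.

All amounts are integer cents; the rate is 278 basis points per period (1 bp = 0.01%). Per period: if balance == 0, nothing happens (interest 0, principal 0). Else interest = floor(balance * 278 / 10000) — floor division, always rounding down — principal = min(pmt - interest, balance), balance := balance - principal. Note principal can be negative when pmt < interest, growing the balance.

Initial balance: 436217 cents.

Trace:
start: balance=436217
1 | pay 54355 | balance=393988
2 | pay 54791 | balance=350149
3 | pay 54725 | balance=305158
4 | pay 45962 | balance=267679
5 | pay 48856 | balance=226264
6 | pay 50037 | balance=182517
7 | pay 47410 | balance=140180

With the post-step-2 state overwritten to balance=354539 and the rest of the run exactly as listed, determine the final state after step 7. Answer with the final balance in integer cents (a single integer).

state after step 2 := balance=354539
3 | pay 54725 | balance=309670
4 | pay 45962 | balance=272316
5 | pay 48856 | balance=231030
6 | pay 50037 | balance=187415
7 | pay 47410 | balance=145215

145215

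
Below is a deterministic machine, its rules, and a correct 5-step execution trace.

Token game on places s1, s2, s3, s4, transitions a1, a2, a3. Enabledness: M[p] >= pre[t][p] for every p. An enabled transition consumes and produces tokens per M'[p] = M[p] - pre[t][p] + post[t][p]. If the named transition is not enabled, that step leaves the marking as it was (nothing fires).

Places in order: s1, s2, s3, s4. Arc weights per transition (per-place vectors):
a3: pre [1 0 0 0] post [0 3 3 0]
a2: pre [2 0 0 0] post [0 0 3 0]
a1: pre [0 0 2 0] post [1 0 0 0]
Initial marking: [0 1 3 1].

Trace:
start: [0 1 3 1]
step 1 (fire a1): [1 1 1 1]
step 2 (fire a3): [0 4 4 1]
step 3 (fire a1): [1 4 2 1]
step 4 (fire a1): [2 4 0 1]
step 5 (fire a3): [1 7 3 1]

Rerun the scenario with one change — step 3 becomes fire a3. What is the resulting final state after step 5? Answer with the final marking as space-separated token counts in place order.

(re-executing from step 3 with the substitution; state before step 3: [0 4 4 1])
step 3 (fire a3): [0 4 4 1]
step 4 (fire a1): [1 4 2 1]
step 5 (fire a3): [0 7 5 1]

0 7 5 1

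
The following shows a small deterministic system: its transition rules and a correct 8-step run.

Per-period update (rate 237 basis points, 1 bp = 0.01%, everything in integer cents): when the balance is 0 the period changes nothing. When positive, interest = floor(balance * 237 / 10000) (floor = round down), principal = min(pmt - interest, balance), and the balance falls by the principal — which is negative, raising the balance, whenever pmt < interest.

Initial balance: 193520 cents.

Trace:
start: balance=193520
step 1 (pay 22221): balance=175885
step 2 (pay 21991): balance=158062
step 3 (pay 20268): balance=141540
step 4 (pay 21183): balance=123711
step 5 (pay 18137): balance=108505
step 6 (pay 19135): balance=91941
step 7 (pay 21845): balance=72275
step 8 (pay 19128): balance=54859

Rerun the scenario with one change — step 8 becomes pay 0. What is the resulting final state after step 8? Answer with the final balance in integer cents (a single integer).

73987

(re-executing from step 8 with the substitution; state before step 8: balance=72275)
step 8 (pay 0): balance=73987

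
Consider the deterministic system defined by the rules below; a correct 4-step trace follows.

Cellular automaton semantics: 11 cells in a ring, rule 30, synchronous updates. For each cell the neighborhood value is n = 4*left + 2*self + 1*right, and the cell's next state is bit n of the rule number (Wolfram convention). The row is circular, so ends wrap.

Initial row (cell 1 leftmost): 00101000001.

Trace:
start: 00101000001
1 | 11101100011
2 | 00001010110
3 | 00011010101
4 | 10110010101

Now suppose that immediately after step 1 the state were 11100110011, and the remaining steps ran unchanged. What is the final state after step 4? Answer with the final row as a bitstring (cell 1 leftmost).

state after step 1 := 11100110011
2 | 00011101110
3 | 00110001001
4 | 11101011111

11101011111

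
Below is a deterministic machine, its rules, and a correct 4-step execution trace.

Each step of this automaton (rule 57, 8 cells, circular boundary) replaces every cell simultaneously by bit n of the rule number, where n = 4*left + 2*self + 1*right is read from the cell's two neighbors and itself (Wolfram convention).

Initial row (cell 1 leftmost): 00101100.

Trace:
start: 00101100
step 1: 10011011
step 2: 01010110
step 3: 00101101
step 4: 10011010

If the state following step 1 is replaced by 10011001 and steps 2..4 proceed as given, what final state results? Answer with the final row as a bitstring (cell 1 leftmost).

01010101

state after step 1 := 10011001
step 2: 01010101
step 3: 10101010
step 4: 01010101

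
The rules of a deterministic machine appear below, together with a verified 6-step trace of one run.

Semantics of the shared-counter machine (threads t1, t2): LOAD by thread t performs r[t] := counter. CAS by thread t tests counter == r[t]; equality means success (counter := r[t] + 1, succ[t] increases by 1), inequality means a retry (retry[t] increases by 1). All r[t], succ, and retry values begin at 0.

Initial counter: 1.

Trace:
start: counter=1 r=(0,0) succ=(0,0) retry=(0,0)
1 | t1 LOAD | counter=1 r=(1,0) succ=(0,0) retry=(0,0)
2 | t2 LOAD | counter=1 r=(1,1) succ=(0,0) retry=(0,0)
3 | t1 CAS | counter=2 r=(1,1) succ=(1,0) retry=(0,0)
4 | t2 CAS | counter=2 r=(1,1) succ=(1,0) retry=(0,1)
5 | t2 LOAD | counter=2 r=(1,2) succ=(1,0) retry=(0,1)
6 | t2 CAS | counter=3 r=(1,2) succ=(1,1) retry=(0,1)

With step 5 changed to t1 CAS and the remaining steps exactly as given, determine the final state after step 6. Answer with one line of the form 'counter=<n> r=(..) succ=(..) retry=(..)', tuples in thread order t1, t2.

(re-executing from step 5 with the substitution; state before step 5: counter=2 r=(1,1) succ=(1,0) retry=(0,1))
5 | t1 CAS | counter=2 r=(1,1) succ=(1,0) retry=(1,1)
6 | t2 CAS | counter=2 r=(1,1) succ=(1,0) retry=(1,2)

counter=2 r=(1,1) succ=(1,0) retry=(1,2)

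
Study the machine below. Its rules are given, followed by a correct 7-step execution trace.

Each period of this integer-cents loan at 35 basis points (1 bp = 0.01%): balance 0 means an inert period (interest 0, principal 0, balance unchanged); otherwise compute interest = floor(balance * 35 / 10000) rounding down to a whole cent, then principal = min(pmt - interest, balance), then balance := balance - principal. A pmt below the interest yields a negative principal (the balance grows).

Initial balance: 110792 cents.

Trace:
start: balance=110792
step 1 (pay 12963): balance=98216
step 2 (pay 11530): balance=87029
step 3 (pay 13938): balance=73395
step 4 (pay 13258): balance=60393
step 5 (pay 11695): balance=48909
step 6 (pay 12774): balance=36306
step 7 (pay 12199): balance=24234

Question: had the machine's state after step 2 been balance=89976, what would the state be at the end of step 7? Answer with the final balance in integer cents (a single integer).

27232

state after step 2 := balance=89976
step 3 (pay 13938): balance=76352
step 4 (pay 13258): balance=63361
step 5 (pay 11695): balance=51887
step 6 (pay 12774): balance=39294
step 7 (pay 12199): balance=27232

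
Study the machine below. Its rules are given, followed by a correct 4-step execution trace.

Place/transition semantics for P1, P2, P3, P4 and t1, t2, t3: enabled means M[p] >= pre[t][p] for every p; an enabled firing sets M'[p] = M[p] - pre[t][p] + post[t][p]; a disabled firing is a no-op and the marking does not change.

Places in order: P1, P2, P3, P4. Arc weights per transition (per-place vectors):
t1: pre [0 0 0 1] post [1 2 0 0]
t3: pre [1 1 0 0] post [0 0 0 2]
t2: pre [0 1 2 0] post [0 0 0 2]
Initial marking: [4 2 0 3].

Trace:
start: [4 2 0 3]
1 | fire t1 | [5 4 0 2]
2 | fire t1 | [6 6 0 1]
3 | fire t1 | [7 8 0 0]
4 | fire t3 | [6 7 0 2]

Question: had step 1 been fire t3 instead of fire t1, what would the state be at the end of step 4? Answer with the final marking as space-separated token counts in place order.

4 4 0 5

(re-executing from step 1 with the substitution; state before step 1: [4 2 0 3])
1 | fire t3 | [3 1 0 5]
2 | fire t1 | [4 3 0 4]
3 | fire t1 | [5 5 0 3]
4 | fire t3 | [4 4 0 5]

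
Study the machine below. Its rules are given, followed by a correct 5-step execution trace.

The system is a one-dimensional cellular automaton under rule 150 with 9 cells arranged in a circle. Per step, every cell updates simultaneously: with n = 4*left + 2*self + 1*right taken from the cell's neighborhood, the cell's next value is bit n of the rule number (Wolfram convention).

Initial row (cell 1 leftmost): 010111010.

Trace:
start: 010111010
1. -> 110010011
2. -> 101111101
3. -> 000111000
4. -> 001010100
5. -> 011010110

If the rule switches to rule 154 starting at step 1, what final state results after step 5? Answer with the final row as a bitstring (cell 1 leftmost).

(re-executing steps 1..5 under rule 154; state before step 1: 010111010)
1. -> 100110001
2. -> 011101011
3. -> 011000010
4. -> 110100101
5. -> 100011001

100011001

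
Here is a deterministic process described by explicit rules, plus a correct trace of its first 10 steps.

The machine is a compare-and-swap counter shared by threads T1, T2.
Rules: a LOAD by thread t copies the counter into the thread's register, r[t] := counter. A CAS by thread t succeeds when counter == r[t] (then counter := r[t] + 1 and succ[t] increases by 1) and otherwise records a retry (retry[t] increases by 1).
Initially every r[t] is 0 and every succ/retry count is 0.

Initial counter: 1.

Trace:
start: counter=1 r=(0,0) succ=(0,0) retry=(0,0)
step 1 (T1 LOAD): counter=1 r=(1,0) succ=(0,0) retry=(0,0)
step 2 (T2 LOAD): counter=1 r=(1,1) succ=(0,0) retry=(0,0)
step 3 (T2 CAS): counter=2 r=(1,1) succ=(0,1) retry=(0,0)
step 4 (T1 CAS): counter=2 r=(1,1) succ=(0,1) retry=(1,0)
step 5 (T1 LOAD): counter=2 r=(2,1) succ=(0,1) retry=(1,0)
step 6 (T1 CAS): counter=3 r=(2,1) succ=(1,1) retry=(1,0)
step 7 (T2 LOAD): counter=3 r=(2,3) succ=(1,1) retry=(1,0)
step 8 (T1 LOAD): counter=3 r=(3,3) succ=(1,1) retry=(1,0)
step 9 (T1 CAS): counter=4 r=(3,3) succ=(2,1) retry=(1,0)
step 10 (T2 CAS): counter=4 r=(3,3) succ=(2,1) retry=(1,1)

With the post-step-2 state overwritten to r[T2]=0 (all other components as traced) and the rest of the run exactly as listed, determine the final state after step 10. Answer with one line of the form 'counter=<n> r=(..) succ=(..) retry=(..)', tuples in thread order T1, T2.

counter=4 r=(3,3) succ=(3,0) retry=(0,2)

state after step 2 := counter=1 r=(1,0) succ=(0,0) retry=(0,0)
step 3 (T2 CAS): counter=1 r=(1,0) succ=(0,0) retry=(0,1)
step 4 (T1 CAS): counter=2 r=(1,0) succ=(1,0) retry=(0,1)
step 5 (T1 LOAD): counter=2 r=(2,0) succ=(1,0) retry=(0,1)
step 6 (T1 CAS): counter=3 r=(2,0) succ=(2,0) retry=(0,1)
step 7 (T2 LOAD): counter=3 r=(2,3) succ=(2,0) retry=(0,1)
step 8 (T1 LOAD): counter=3 r=(3,3) succ=(2,0) retry=(0,1)
step 9 (T1 CAS): counter=4 r=(3,3) succ=(3,0) retry=(0,1)
step 10 (T2 CAS): counter=4 r=(3,3) succ=(3,0) retry=(0,2)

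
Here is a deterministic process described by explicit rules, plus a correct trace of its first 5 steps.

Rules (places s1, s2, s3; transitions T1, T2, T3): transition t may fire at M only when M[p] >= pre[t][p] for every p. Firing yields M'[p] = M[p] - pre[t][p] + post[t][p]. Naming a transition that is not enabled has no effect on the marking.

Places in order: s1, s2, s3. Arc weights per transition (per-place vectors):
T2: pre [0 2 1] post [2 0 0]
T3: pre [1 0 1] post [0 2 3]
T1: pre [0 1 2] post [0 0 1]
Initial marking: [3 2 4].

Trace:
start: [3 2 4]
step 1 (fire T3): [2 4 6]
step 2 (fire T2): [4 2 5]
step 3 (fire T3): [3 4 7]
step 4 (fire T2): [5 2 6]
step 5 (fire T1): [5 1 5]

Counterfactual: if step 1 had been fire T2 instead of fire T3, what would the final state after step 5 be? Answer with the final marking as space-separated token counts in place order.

6 0 4

(re-executing from step 1 with the substitution; state before step 1: [3 2 4])
step 1 (fire T2): [5 0 3]
step 2 (fire T2): [5 0 3]
step 3 (fire T3): [4 2 5]
step 4 (fire T2): [6 0 4]
step 5 (fire T1): [6 0 4]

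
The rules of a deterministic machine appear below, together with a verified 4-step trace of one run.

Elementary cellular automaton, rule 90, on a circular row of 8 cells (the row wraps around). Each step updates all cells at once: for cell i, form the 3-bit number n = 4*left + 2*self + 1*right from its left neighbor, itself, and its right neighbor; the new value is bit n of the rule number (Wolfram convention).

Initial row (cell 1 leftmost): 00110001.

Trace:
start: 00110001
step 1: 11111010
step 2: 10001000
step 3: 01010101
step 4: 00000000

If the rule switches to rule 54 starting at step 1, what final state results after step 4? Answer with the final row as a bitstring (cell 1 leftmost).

(re-executing steps 1..4 under rule 54; state before step 1: 00110001)
step 1: 11001011
step 2: 00111100
step 3: 01000010
step 4: 11100111

11100111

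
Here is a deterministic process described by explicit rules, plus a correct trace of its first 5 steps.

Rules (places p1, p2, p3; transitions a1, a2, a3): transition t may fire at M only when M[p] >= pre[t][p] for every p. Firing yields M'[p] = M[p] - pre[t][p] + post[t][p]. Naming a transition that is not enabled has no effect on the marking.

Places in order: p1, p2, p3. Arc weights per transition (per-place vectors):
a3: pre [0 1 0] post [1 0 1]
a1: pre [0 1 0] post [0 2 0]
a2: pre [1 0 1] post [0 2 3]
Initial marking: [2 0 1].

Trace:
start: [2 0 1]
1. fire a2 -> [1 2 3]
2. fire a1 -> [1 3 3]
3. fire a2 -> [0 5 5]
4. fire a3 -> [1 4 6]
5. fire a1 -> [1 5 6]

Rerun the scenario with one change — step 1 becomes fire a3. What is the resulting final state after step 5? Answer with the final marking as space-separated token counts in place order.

2 2 4

(re-executing from step 1 with the substitution; state before step 1: [2 0 1])
1. fire a3 -> [2 0 1]
2. fire a1 -> [2 0 1]
3. fire a2 -> [1 2 3]
4. fire a3 -> [2 1 4]
5. fire a1 -> [2 2 4]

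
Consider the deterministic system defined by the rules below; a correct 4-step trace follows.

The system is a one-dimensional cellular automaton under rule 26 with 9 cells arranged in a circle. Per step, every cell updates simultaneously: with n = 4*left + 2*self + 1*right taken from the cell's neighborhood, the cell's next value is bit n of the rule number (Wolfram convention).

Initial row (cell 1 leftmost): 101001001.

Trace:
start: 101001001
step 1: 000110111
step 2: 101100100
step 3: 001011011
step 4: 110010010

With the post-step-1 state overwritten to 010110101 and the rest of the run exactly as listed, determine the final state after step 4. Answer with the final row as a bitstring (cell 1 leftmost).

010001000

state after step 1 := 010110101
step 2: 000100000
step 3: 001010000
step 4: 010001000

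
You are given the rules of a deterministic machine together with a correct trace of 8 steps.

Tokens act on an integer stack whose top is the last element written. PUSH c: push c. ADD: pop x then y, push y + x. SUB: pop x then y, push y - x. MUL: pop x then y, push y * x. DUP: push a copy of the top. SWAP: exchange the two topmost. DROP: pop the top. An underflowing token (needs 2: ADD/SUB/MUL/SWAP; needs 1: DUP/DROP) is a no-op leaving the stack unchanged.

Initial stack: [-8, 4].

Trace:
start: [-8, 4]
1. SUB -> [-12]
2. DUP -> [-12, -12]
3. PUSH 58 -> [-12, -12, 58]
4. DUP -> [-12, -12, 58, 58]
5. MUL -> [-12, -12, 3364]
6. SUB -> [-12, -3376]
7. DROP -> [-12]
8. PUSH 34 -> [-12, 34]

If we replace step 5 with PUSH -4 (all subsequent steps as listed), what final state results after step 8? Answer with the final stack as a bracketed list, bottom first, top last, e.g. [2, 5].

[-12, -12, 58, 34]

(re-executing from step 5 with the substitution; state before step 5: [-12, -12, 58, 58])
5. PUSH -4 -> [-12, -12, 58, 58, -4]
6. SUB -> [-12, -12, 58, 62]
7. DROP -> [-12, -12, 58]
8. PUSH 34 -> [-12, -12, 58, 34]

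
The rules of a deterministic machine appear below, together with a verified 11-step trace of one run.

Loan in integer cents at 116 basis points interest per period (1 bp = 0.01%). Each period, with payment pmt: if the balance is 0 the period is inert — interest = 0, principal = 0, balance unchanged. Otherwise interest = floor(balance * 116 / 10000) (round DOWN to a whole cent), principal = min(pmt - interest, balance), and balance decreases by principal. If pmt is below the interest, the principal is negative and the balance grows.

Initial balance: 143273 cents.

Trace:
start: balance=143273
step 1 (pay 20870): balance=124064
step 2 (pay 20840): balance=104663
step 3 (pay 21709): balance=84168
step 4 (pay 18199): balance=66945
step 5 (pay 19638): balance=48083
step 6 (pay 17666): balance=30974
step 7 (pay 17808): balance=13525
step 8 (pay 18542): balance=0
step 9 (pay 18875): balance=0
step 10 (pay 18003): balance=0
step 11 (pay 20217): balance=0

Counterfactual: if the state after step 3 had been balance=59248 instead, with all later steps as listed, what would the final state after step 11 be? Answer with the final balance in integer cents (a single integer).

state after step 3 := balance=59248
step 4 (pay 18199): balance=41736
step 5 (pay 19638): balance=22582
step 6 (pay 17666): balance=5177
step 7 (pay 17808): balance=0
step 8 (pay 18542): balance=0
step 9 (pay 18875): balance=0
step 10 (pay 18003): balance=0
step 11 (pay 20217): balance=0

0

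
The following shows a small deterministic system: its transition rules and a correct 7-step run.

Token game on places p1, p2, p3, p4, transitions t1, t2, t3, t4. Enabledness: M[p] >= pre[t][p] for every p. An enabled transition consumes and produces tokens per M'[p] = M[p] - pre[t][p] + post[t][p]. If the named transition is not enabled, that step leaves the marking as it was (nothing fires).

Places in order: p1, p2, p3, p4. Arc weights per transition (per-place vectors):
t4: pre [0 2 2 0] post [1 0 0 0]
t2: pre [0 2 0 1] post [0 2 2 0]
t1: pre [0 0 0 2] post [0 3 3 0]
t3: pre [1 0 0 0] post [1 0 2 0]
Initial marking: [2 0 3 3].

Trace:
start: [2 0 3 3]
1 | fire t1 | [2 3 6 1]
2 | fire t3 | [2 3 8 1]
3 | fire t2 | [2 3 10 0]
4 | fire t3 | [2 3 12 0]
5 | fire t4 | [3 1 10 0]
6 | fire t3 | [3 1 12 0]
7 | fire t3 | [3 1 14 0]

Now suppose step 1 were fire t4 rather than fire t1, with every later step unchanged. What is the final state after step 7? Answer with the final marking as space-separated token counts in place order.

2 0 11 3

(re-executing from step 1 with the substitution; state before step 1: [2 0 3 3])
1 | fire t4 | [2 0 3 3]
2 | fire t3 | [2 0 5 3]
3 | fire t2 | [2 0 5 3]
4 | fire t3 | [2 0 7 3]
5 | fire t4 | [2 0 7 3]
6 | fire t3 | [2 0 9 3]
7 | fire t3 | [2 0 11 3]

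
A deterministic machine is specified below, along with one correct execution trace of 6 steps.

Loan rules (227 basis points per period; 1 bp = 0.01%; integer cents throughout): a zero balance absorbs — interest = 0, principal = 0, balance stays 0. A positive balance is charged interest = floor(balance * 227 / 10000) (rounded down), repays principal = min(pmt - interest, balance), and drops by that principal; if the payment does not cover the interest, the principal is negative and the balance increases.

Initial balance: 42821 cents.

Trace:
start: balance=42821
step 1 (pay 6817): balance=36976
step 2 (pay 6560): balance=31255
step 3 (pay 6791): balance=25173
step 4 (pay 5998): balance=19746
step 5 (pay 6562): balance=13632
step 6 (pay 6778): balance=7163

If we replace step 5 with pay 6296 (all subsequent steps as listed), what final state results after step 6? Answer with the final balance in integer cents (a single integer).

(re-executing from step 5 with the substitution; state before step 5: balance=19746)
step 5 (pay 6296): balance=13898
step 6 (pay 6778): balance=7435

7435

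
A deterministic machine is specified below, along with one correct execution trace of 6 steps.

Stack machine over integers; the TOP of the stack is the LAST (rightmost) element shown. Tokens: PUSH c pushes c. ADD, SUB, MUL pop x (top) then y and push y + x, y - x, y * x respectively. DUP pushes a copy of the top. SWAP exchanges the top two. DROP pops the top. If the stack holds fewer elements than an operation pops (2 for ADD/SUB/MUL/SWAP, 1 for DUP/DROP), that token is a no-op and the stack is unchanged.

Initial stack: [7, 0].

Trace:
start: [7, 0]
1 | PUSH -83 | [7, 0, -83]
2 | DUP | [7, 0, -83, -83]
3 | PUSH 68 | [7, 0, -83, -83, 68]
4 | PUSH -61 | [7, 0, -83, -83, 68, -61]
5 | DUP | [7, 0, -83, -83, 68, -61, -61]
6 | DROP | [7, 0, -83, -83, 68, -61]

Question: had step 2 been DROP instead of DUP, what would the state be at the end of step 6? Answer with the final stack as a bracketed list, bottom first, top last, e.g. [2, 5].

[7, 0, 68, -61]

(re-executing from step 2 with the substitution; state before step 2: [7, 0, -83])
2 | DROP | [7, 0]
3 | PUSH 68 | [7, 0, 68]
4 | PUSH -61 | [7, 0, 68, -61]
5 | DUP | [7, 0, 68, -61, -61]
6 | DROP | [7, 0, 68, -61]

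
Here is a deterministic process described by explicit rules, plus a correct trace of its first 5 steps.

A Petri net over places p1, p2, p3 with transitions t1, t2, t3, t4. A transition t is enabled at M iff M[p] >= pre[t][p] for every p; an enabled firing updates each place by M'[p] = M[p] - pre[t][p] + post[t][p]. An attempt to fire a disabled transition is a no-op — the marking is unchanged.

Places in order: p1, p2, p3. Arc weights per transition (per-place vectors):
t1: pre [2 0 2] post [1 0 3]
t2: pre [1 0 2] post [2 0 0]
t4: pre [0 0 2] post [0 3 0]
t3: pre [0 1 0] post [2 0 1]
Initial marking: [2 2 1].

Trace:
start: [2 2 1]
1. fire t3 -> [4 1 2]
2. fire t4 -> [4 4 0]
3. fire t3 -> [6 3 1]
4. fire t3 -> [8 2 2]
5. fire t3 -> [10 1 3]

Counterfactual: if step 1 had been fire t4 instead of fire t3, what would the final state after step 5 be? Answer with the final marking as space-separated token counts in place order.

(re-executing from step 1 with the substitution; state before step 1: [2 2 1])
1. fire t4 -> [2 2 1]
2. fire t4 -> [2 2 1]
3. fire t3 -> [4 1 2]
4. fire t3 -> [6 0 3]
5. fire t3 -> [6 0 3]

6 0 3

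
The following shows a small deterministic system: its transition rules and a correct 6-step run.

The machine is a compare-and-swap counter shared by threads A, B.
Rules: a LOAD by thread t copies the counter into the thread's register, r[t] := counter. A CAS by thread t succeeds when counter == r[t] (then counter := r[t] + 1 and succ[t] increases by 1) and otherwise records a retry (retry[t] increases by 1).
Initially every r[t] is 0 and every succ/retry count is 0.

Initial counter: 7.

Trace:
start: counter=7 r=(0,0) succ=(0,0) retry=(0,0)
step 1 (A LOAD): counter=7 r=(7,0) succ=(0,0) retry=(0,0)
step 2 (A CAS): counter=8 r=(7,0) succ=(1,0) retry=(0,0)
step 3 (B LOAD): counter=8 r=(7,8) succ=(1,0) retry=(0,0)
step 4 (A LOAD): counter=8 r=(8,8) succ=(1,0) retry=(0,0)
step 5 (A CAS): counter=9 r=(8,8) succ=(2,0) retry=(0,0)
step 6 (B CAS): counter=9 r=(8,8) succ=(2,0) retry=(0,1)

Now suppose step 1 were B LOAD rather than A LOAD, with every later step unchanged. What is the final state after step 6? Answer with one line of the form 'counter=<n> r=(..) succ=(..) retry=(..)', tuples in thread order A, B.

(re-executing from step 1 with the substitution; state before step 1: counter=7 r=(0,0) succ=(0,0) retry=(0,0))
step 1 (B LOAD): counter=7 r=(0,7) succ=(0,0) retry=(0,0)
step 2 (A CAS): counter=7 r=(0,7) succ=(0,0) retry=(1,0)
step 3 (B LOAD): counter=7 r=(0,7) succ=(0,0) retry=(1,0)
step 4 (A LOAD): counter=7 r=(7,7) succ=(0,0) retry=(1,0)
step 5 (A CAS): counter=8 r=(7,7) succ=(1,0) retry=(1,0)
step 6 (B CAS): counter=8 r=(7,7) succ=(1,0) retry=(1,1)

counter=8 r=(7,7) succ=(1,0) retry=(1,1)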